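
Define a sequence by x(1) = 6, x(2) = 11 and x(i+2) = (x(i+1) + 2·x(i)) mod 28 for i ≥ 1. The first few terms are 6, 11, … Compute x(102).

We have x(1) = 6,  x(2) = 11,  x(3) = 23,  x(4) = 17,  x(5) = 7,  x(6) = 13,  x(7) = 27,  x(8) = 25,  x(9) = 23,  x(10) = 17.
Since (x(9), x(10)) = (x(3), x(4)) = (23, 17) (two consecutive terms determine the rest), the sequence is eventually periodic: after a pre-period of length 2 it cycles with period 6.
For i ≥ 3, x(i) depends only on (i - 3) mod 6. (102 - 3) mod 6 = 3, so x(102) = x(6) = 13.

13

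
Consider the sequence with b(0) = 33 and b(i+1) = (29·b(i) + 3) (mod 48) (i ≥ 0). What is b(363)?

18

Listing terms: b(0) = 33,  b(1) = 0,  b(2) = 3,  b(3) = 42,  b(4) = 21,  b(5) = 36,  b(6) = 39,  b(7) = 30,  b(8) = 9,  b(9) = 24,  b(10) = 27,  b(11) = 18,  b(12) = 45,  b(13) = 12,  b(14) = 15,  b(15) = 6,  b(16) = 33.
The sequence repeats with period 16.
(363 - 0) mod 16 = 11, so b(363) = b(11) = 18.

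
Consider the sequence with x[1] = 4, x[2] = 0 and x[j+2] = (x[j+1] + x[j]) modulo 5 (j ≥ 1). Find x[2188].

Listing terms: x[1] = 4,  x[2] = 0,  x[3] = 4,  x[4] = 4,  x[5] = 3,  x[6] = 2,  x[7] = 0,  x[8] = 2,  x[9] = 2,  x[10] = 4,  x[11] = 1,  x[12] = 0,  x[13] = 1,  x[14] = 1,  x[15] = 2,  x[16] = 3,  x[17] = 0,  x[18] = 3,  x[19] = 3,  x[20] = 1,  x[21] = 4,  x[22] = 0.
The sequence repeats with period 20.
(2188 - 1) mod 20 = 7, so x[2188] = x[8] = 2.

2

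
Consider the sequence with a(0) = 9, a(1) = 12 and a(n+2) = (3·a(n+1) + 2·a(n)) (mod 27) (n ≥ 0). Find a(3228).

Computing terms: a(0) = 9,  a(1) = 12,  a(2) = 0,  a(3) = 24,  a(4) = 18,  a(5) = 21,  a(6) = 18,  a(7) = 15,  a(8) = 0,  a(9) = 3,  a(10) = 9,  a(11) = 6,  a(12) = 9,  a(13) = 12.
The sequence repeats with period 12.
So a(3228) = a(0 + ((3228-0) mod 12)) = a(0) = 9.

9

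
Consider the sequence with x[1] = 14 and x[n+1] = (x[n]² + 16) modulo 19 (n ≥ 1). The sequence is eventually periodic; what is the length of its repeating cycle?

3

We have x[1] = 14; x[2] = 3; x[3] = 6; x[4] = 14.
The sequence repeats with period 3.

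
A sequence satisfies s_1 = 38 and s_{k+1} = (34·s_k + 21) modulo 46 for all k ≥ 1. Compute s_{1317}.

7

We have s_1 = 38, s_2 = 25, s_3 = 43, s_4 = 11, s_5 = 27, s_6 = 19, s_7 = 23, s_8 = 21, s_9 = 45, s_{10} = 33, s_{11} = 39, s_{12} = 13, s_{13} = 3, s_{14} = 31, s_{15} = 17, s_{16} = 1, s_{17} = 9, s_{18} = 5, s_{19} = 7, s_{20} = 29, s_{21} = 41, s_{22} = 35, s_{23} = 15, s_{24} = 25.
Since s_{24} = s_2 = 25, the sequence is eventually periodic: after a pre-period of length 1 it cycles with period 22.
For k ≥ 2, s_k depends only on (k - 2) mod 22. (1317 - 2) mod 22 = 17, so s_{1317} = s_{19} = 7.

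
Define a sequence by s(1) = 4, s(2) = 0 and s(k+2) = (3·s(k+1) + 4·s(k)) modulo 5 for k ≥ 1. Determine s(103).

s(1) = 4, s(2) = 0, s(3) = 1, s(4) = 3, s(5) = 3, s(6) = 1, s(7) = 0, s(8) = 4, s(9) = 2, s(10) = 2, s(11) = 4, s(12) = 0.
Since (s(11), s(12)) = (s(1), s(2)) = (4, 0) (two consecutive terms determine the rest), the sequence is periodic with period 10.
So s(103) = s(1 + ((103-1) mod 10)) = s(3) = 1.

1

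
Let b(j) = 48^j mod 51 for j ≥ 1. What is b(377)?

3

We have b(1) = 48, b(2) = 9, b(3) = 24, b(4) = 30, b(5) = 12, b(6) = 15, b(7) = 6, b(8) = 33, b(9) = 3, b(10) = 42, b(11) = 27, b(12) = 21, b(13) = 39, b(14) = 36, b(15) = 45, b(16) = 18, b(17) = 48.
Since b(17) = b(1) = 48, the sequence is periodic with period 16.
So b(377) = b(1 + ((377-1) mod 16)) = b(9) = 3.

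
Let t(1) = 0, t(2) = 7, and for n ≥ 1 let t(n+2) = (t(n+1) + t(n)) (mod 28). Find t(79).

0

t(1) = 0; t(2) = 7; t(3) = 7; t(4) = 14; t(5) = 21; t(6) = 7; t(7) = 0; t(8) = 7.
The sequence repeats with period 6.
(79 - 1) mod 6 = 0, so t(79) = t(1) = 0.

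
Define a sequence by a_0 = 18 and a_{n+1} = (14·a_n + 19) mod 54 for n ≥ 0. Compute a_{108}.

45

a_0 = 18; a_1 = 1; a_2 = 33; a_3 = 49; a_4 = 3; a_5 = 7; a_6 = 9; a_7 = 37; a_8 = 51; a_9 = 31; a_{10} = 21; a_{11} = 43; a_{12} = 27; a_{13} = 19; a_{14} = 15; a_{15} = 13; a_{16} = 39; a_{17} = 25; a_{18} = 45; a_{19} = 1.
Since a_{19} = a_1 = 1, the sequence is eventually periodic: after a pre-period of length 1 it cycles with period 18.
For n ≥ 1, a_n depends only on (n - 1) mod 18. (108 - 1) mod 18 = 17, so a_{108} = a_{18} = 45.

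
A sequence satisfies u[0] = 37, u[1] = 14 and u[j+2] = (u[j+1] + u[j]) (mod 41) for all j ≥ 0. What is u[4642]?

Computing terms: u[0] = 37; u[1] = 14; u[2] = 10; u[3] = 24; u[4] = 34; u[5] = 17; u[6] = 10; u[7] = 27; u[8] = 37; u[9] = 23; u[10] = 19; u[11] = 1; u[12] = 20; u[13] = 21; u[14] = 0; u[15] = 21; u[16] = 21; u[17] = 1; u[18] = 22; u[19] = 23; u[20] = 4; u[21] = 27; u[22] = 31; u[23] = 17; u[24] = 7; u[25] = 24; u[26] = 31; u[27] = 14; u[28] = 4; u[29] = 18; u[30] = 22; u[31] = 40; u[32] = 21; u[33] = 20; u[34] = 0; u[35] = 20; u[36] = 20; u[37] = 40; u[38] = 19; u[39] = 18; u[40] = 37; u[41] = 14.
Since (u[40], u[41]) = (u[0], u[1]) = (37, 14) (two consecutive terms determine the rest), the sequence is periodic with period 40.
So u[4642] = u[0 + ((4642-0) mod 40)] = u[2] = 10.

10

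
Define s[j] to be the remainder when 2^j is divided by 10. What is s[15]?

We have s[0] = 1; s[1] = 2; s[2] = 4; s[3] = 8; s[4] = 6; s[5] = 2.
Since s[5] = s[1] = 2, the sequence is eventually periodic: after a pre-period of length 1 it cycles with period 4.
For j ≥ 1, s[j] depends only on (j - 1) mod 4. (15 - 1) mod 4 = 2, so s[15] = s[3] = 8.

8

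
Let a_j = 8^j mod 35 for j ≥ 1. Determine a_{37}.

Listing terms: a_1 = 8, a_2 = 29, a_3 = 22, a_4 = 1, a_5 = 8.
Since a_5 = a_1 = 8, the sequence is periodic with period 4.
So a_{37} = a_{1 + ((37-1) mod 4)} = a_1 = 8.

8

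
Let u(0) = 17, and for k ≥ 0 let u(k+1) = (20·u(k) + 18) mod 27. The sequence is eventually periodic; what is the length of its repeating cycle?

18

u(0) = 17, u(1) = 7, u(2) = 23, u(3) = 19, u(4) = 20, u(5) = 13, u(6) = 8, u(7) = 16, u(8) = 14, u(9) = 1, u(10) = 11, u(11) = 22, u(12) = 26, u(13) = 25, u(14) = 5, u(15) = 10, u(16) = 2, u(17) = 4, u(18) = 17.
Since u(18) = u(0) = 17, the sequence is periodic with period 18.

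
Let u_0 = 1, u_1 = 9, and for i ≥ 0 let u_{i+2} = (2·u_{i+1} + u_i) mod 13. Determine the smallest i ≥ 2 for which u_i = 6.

Computing terms: u_0 = 1,  u_1 = 9,  u_2 = 6,  u_3 = 8,  u_4 = 9,  u_5 = 0,  u_6 = 9,  u_7 = 5,  u_8 = 6,  u_9 = 4,  u_{10} = 1,  u_{11} = 6,  u_{12} = 0,  u_{13} = 6,  u_{14} = 12,  u_{15} = 4,  u_{16} = 7,  u_{17} = 5,  u_{18} = 4,  u_{19} = 0,  u_{20} = 4,  u_{21} = 8,  u_{22} = 7,  u_{23} = 9,  u_{24} = 12,  u_{25} = 7,  u_{26} = 0,  u_{27} = 7,  u_{28} = 1,  u_{29} = 9.
The sequence repeats with period 28.
The value 6 first appears (with i ≥ 2) at u_2.

2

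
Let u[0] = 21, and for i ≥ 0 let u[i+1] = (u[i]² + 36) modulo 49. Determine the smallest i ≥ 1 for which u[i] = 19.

u[0] = 21, u[1] = 36, u[2] = 9, u[3] = 19, u[4] = 5, u[5] = 12, u[6] = 33, u[7] = 47, u[8] = 40, u[9] = 19.
Since u[9] = u[3] = 19, the sequence is eventually periodic: after a pre-period of length 3 it cycles with period 6.
The value 19 first appears (with i ≥ 1) at u[3].

3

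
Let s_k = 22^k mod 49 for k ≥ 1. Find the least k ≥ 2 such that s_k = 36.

4

We have s_1 = 22,  s_2 = 43,  s_3 = 15,  s_4 = 36,  s_5 = 8,  s_6 = 29,  s_7 = 1,  s_8 = 22.
The sequence repeats with period 7.
The value 36 first appears (with k ≥ 2) at s_4.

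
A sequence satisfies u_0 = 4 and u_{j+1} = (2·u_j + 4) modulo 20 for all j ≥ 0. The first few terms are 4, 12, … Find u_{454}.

u_0 = 4; u_1 = 12; u_2 = 8; u_3 = 0; u_4 = 4.
The sequence repeats with period 4.
(454 - 0) mod 4 = 2, so u_{454} = u_2 = 8.

8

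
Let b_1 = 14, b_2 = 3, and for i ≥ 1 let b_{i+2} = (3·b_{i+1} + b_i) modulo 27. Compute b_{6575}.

23

Listing terms: b_1 = 14,  b_2 = 3,  b_3 = 23,  b_4 = 18,  b_5 = 23,  b_6 = 6,  b_7 = 14,  b_8 = 21,  b_9 = 23,  b_{10} = 9,  b_{11} = 23,  b_{12} = 24,  b_{13} = 14,  b_{14} = 12,  b_{15} = 23,  b_{16} = 0,  b_{17} = 23,  b_{18} = 15,  b_{19} = 14,  b_{20} = 3.
The sequence repeats with period 18.
So b_{6575} = b_{1 + ((6575-1) mod 18)} = b_5 = 23.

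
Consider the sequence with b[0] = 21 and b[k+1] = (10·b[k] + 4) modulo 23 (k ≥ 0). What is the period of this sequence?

We have b[0] = 21, b[1] = 7, b[2] = 5, b[3] = 8, b[4] = 15, b[5] = 16, b[6] = 3, b[7] = 11, b[8] = 22, b[9] = 17, b[10] = 13, b[11] = 19, b[12] = 10, b[13] = 12, b[14] = 9, b[15] = 2, b[16] = 1, b[17] = 14, b[18] = 6, b[19] = 18, b[20] = 0, b[21] = 4, b[22] = 21.
Since b[22] = b[0] = 21, the sequence is periodic with period 22.

22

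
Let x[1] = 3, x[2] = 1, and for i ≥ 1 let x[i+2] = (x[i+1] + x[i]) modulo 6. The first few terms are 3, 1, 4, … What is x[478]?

We have x[1] = 3; x[2] = 1; x[3] = 4; x[4] = 5; x[5] = 3; x[6] = 2; x[7] = 5; x[8] = 1; x[9] = 0; x[10] = 1; x[11] = 1; x[12] = 2; x[13] = 3; x[14] = 5; x[15] = 2; x[16] = 1; x[17] = 3; x[18] = 4; x[19] = 1; x[20] = 5; x[21] = 0; x[22] = 5; x[23] = 5; x[24] = 4; x[25] = 3; x[26] = 1.
Since (x[25], x[26]) = (x[1], x[2]) = (3, 1) (two consecutive terms determine the rest), the sequence is periodic with period 24.
So x[478] = x[1 + ((478-1) mod 24)] = x[22] = 5.

5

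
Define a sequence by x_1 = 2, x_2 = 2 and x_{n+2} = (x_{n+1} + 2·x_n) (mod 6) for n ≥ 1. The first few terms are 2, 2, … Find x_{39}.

Listing terms: x_1 = 2; x_2 = 2; x_3 = 0; x_4 = 4; x_5 = 4; x_6 = 0; x_7 = 2; x_8 = 2.
The sequence repeats with period 6.
So x_{39} = x_{1 + ((39-1) mod 6)} = x_3 = 0.

0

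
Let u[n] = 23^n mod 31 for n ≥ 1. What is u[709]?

u[1] = 23; u[2] = 2; u[3] = 15; u[4] = 4; u[5] = 30; u[6] = 8; u[7] = 29; u[8] = 16; u[9] = 27; u[10] = 1; u[11] = 23.
The sequence repeats with period 10.
So u[709] = u[1 + ((709-1) mod 10)] = u[9] = 27.

27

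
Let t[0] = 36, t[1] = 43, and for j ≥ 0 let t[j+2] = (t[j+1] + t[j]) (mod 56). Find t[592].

1

Listing terms: t[0] = 36, t[1] = 43, t[2] = 23, t[3] = 10, t[4] = 33, t[5] = 43, t[6] = 20, t[7] = 7, t[8] = 27, t[9] = 34, t[10] = 5, t[11] = 39, t[12] = 44, t[13] = 27, t[14] = 15, t[15] = 42, t[16] = 1, t[17] = 43, t[18] = 44, t[19] = 31, t[20] = 19, t[21] = 50, t[22] = 13, t[23] = 7, t[24] = 20, t[25] = 27, t[26] = 47, t[27] = 18, t[28] = 9, t[29] = 27, t[30] = 36, t[31] = 7, t[32] = 43, t[33] = 50, t[34] = 37, t[35] = 31, t[36] = 12, t[37] = 43, t[38] = 55, t[39] = 42, t[40] = 41, t[41] = 27, t[42] = 12, t[43] = 39, t[44] = 51, t[45] = 34, t[46] = 29, t[47] = 7, t[48] = 36, t[49] = 43.
Since (t[48], t[49]) = (t[0], t[1]) = (36, 43) (two consecutive terms determine the rest), the sequence is periodic with period 48.
So t[592] = t[0 + ((592-0) mod 48)] = t[16] = 1.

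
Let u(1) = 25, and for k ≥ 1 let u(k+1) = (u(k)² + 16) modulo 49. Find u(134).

25

u(1) = 25; u(2) = 4; u(3) = 32; u(4) = 11; u(5) = 39; u(6) = 18; u(7) = 46; u(8) = 25.
The sequence repeats with period 7.
So u(134) = u(1 + ((134-1) mod 7)) = u(1) = 25.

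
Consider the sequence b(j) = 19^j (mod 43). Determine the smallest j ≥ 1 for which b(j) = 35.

12

b(0) = 1; b(1) = 19; b(2) = 17; b(3) = 22; b(4) = 31; b(5) = 30; b(6) = 11; b(7) = 37; b(8) = 15; b(9) = 27; b(10) = 40; b(11) = 29; b(12) = 35; b(13) = 20; b(14) = 36; b(15) = 39; b(16) = 10; b(17) = 18; b(18) = 41; b(19) = 5; b(20) = 9; b(21) = 42; b(22) = 24; b(23) = 26; b(24) = 21; b(25) = 12; b(26) = 13; b(27) = 32; b(28) = 6; b(29) = 28; b(30) = 16; b(31) = 3; b(32) = 14; b(33) = 8; b(34) = 23; b(35) = 7; b(36) = 4; b(37) = 33; b(38) = 25; b(39) = 2; b(40) = 38; b(41) = 34; b(42) = 1.
Since b(42) = b(0) = 1, the sequence is periodic with period 42.
The value 35 first appears (with j ≥ 1) at b(12).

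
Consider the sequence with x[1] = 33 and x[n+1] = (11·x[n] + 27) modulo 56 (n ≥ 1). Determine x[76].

26

x[1] = 33; x[2] = 54; x[3] = 5; x[4] = 26; x[5] = 33.
Since x[5] = x[1] = 33, the sequence is periodic with period 4.
So x[76] = x[1 + ((76-1) mod 4)] = x[4] = 26.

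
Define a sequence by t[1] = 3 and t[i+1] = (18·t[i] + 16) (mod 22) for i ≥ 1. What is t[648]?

t[1] = 3,  t[2] = 4,  t[3] = 0,  t[4] = 16,  t[5] = 18,  t[6] = 10,  t[7] = 20,  t[8] = 2,  t[9] = 8,  t[10] = 6,  t[11] = 14,  t[12] = 4.
Since t[12] = t[2] = 4, the sequence is eventually periodic: after a pre-period of length 1 it cycles with period 10.
For i ≥ 2, t[i] depends only on (i - 2) mod 10. (648 - 2) mod 10 = 6, so t[648] = t[8] = 2.

2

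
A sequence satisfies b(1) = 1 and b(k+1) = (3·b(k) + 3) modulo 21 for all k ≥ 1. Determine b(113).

Computing terms: b(1) = 1,  b(2) = 6,  b(3) = 0,  b(4) = 3,  b(5) = 12,  b(6) = 18,  b(7) = 15,  b(8) = 6.
Since b(8) = b(2) = 6, the sequence is eventually periodic: after a pre-period of length 1 it cycles with period 6.
For k ≥ 2, b(k) depends only on (k - 2) mod 6. (113 - 2) mod 6 = 3, so b(113) = b(5) = 12.

12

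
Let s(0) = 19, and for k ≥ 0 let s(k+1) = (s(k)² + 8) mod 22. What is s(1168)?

17

s(0) = 19, s(1) = 17, s(2) = 11, s(3) = 19.
The sequence repeats with period 3.
So s(1168) = s(0 + ((1168-0) mod 3)) = s(1) = 17.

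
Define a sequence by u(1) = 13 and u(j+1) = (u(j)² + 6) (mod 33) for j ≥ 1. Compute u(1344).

We have u(1) = 13,  u(2) = 10,  u(3) = 7,  u(4) = 22,  u(5) = 28,  u(6) = 31,  u(7) = 10.
Since u(7) = u(2) = 10, the sequence is eventually periodic: after a pre-period of length 1 it cycles with period 5.
For j ≥ 2, u(j) depends only on (j - 2) mod 5. (1344 - 2) mod 5 = 2, so u(1344) = u(4) = 22.

22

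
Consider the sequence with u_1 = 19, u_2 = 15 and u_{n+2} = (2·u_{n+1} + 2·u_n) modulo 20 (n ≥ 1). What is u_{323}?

We have u_1 = 19; u_2 = 15; u_3 = 8; u_4 = 6; u_5 = 8; u_6 = 8; u_7 = 12; u_8 = 0; u_9 = 4; u_{10} = 8; u_{11} = 4; u_{12} = 4; u_{13} = 16; u_{14} = 0; u_{15} = 12; u_{16} = 4; u_{17} = 12; u_{18} = 12; u_{19} = 8; u_{20} = 0; u_{21} = 16; u_{22} = 12; u_{23} = 16; u_{24} = 16; u_{25} = 4; u_{26} = 0; u_{27} = 8; u_{28} = 16; u_{29} = 8; u_{30} = 8.
Since (u_{29}, u_{30}) = (u_5, u_6) = (8, 8) (two consecutive terms determine the rest), the sequence is eventually periodic: after a pre-period of length 4 it cycles with period 24.
For n ≥ 5, u_n depends only on (n - 5) mod 24. (323 - 5) mod 24 = 6, so u_{323} = u_{11} = 4.

4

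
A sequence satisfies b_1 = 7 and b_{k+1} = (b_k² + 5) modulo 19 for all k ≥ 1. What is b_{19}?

We have b_1 = 7, b_2 = 16, b_3 = 14, b_4 = 11, b_5 = 12, b_6 = 16.
Since b_6 = b_2 = 16, the sequence is eventually periodic: after a pre-period of length 1 it cycles with period 4.
For k ≥ 2, b_k depends only on (k - 2) mod 4. (19 - 2) mod 4 = 1, so b_{19} = b_3 = 14.

14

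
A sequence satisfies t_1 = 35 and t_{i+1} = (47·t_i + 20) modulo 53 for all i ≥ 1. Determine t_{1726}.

43

Computing terms: t_1 = 35; t_2 = 22; t_3 = 47; t_4 = 3; t_5 = 2; t_6 = 8; t_7 = 25; t_8 = 29; t_9 = 5; t_{10} = 43; t_{11} = 27; t_{12} = 17; t_{13} = 24; t_{14} = 35.
The sequence repeats with period 13.
So t_{1726} = t_{1 + ((1726-1) mod 13)} = t_{10} = 43.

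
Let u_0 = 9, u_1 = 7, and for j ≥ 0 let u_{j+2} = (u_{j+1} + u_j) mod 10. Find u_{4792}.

Computing terms: u_0 = 9,  u_1 = 7,  u_2 = 6,  u_3 = 3,  u_4 = 9,  u_5 = 2,  u_6 = 1,  u_7 = 3,  u_8 = 4,  u_9 = 7,  u_{10} = 1,  u_{11} = 8,  u_{12} = 9,  u_{13} = 7.
Since (u_{12}, u_{13}) = (u_0, u_1) = (9, 7) (two consecutive terms determine the rest), the sequence is periodic with period 12.
So u_{4792} = u_{0 + ((4792-0) mod 12)} = u_4 = 9.

9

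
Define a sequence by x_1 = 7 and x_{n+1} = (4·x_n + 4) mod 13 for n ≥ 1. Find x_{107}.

x_1 = 7; x_2 = 6; x_3 = 2; x_4 = 12; x_5 = 0; x_6 = 4; x_7 = 7.
The sequence repeats with period 6.
So x_{107} = x_{1 + ((107-1) mod 6)} = x_5 = 0.

0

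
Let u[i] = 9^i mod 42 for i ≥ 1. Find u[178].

We have u[1] = 9,  u[2] = 39,  u[3] = 15,  u[4] = 9.
The sequence repeats with period 3.
So u[178] = u[1 + ((178-1) mod 3)] = u[1] = 9.

9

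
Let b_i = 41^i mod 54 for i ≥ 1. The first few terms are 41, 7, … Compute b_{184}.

49

Listing terms: b_1 = 41,  b_2 = 7,  b_3 = 17,  b_4 = 49,  b_5 = 11,  b_6 = 19,  b_7 = 23,  b_8 = 25,  b_9 = 53,  b_{10} = 13,  b_{11} = 47,  b_{12} = 37,  b_{13} = 5,  b_{14} = 43,  b_{15} = 35,  b_{16} = 31,  b_{17} = 29,  b_{18} = 1,  b_{19} = 41.
The sequence repeats with period 18.
(184 - 1) mod 18 = 3, so b_{184} = b_4 = 49.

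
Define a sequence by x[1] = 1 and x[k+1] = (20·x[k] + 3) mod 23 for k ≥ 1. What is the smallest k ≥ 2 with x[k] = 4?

We have x[1] = 1, x[2] = 0, x[3] = 3, x[4] = 17, x[5] = 21, x[6] = 9, x[7] = 22, x[8] = 6, x[9] = 8, x[10] = 2, x[11] = 20, x[12] = 12, x[13] = 13, x[14] = 10, x[15] = 19, x[16] = 15, x[17] = 4, x[18] = 14, x[19] = 7, x[20] = 5, x[21] = 11, x[22] = 16, x[23] = 1.
Since x[23] = x[1] = 1, the sequence is periodic with period 22.
The value 4 first appears (with k ≥ 2) at x[17].

17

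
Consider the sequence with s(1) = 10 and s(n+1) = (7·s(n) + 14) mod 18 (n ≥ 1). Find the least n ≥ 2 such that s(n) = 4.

We have s(1) = 10,  s(2) = 12,  s(3) = 8,  s(4) = 16,  s(5) = 0,  s(6) = 14,  s(7) = 4,  s(8) = 6,  s(9) = 2,  s(10) = 10.
The sequence repeats with period 9.
The value 4 first appears (with n ≥ 2) at s(7).

7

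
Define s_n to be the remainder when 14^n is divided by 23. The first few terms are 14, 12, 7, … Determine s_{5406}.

8

s_1 = 14; s_2 = 12; s_3 = 7; s_4 = 6; s_5 = 15; s_6 = 3; s_7 = 19; s_8 = 13; s_9 = 21; s_{10} = 18; s_{11} = 22; s_{12} = 9; s_{13} = 11; s_{14} = 16; s_{15} = 17; s_{16} = 8; s_{17} = 20; s_{18} = 4; s_{19} = 10; s_{20} = 2; s_{21} = 5; s_{22} = 1; s_{23} = 14.
The sequence repeats with period 22.
So s_{5406} = s_{1 + ((5406-1) mod 22)} = s_{16} = 8.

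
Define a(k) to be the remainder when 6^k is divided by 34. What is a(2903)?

14

a(1) = 6; a(2) = 2; a(3) = 12; a(4) = 4; a(5) = 24; a(6) = 8; a(7) = 14; a(8) = 16; a(9) = 28; a(10) = 32; a(11) = 22; a(12) = 30; a(13) = 10; a(14) = 26; a(15) = 20; a(16) = 18; a(17) = 6.
Since a(17) = a(1) = 6, the sequence is periodic with period 16.
So a(2903) = a(1 + ((2903-1) mod 16)) = a(7) = 14.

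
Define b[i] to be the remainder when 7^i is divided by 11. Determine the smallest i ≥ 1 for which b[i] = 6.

7

b[0] = 1,  b[1] = 7,  b[2] = 5,  b[3] = 2,  b[4] = 3,  b[5] = 10,  b[6] = 4,  b[7] = 6,  b[8] = 9,  b[9] = 8,  b[10] = 1.
Since b[10] = b[0] = 1, the sequence is periodic with period 10.
The value 6 first appears (with i ≥ 1) at b[7].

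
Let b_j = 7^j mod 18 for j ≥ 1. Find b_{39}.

Computing terms: b_1 = 7,  b_2 = 13,  b_3 = 1,  b_4 = 7.
Since b_4 = b_1 = 7, the sequence is periodic with period 3.
(39 - 1) mod 3 = 2, so b_{39} = b_3 = 1.

1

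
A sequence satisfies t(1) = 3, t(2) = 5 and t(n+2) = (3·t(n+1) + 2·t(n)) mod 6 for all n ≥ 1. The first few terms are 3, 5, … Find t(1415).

Listing terms: t(1) = 3,  t(2) = 5,  t(3) = 3,  t(4) = 1,  t(5) = 3,  t(6) = 5.
Since (t(5), t(6)) = (t(1), t(2)) = (3, 5) (two consecutive terms determine the rest), the sequence is periodic with period 4.
So t(1415) = t(1 + ((1415-1) mod 4)) = t(3) = 3.

3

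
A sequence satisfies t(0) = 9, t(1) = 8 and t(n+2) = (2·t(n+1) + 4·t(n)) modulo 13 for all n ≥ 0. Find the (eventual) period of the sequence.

Computing terms: t(0) = 9,  t(1) = 8,  t(2) = 0,  t(3) = 6,  t(4) = 12,  t(5) = 9,  t(6) = 1,  t(7) = 12,  t(8) = 2,  t(9) = 0,  t(10) = 8,  t(11) = 3,  t(12) = 12,  t(13) = 10,  t(14) = 3,  t(15) = 7,  t(16) = 0,  t(17) = 2,  t(18) = 4,  t(19) = 3,  t(20) = 9,  t(21) = 4,  t(22) = 5,  t(23) = 0,  t(24) = 7,  t(25) = 1,  t(26) = 4,  t(27) = 12,  t(28) = 1,  t(29) = 11,  t(30) = 0,  t(31) = 5,  t(32) = 10,  t(33) = 1,  t(34) = 3,  t(35) = 10,  t(36) = 6,  t(37) = 0,  t(38) = 11,  t(39) = 9,  t(40) = 10,  t(41) = 4,  t(42) = 9,  t(43) = 8.
The sequence repeats with period 42.

42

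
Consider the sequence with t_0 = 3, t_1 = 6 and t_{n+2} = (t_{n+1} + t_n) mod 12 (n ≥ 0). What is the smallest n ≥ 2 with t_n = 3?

3

We have t_0 = 3,  t_1 = 6,  t_2 = 9,  t_3 = 3,  t_4 = 0,  t_5 = 3,  t_6 = 3,  t_7 = 6.
Since (t_6, t_7) = (t_0, t_1) = (3, 6) (two consecutive terms determine the rest), the sequence is periodic with period 6.
The value 3 first appears (with n ≥ 2) at t_3.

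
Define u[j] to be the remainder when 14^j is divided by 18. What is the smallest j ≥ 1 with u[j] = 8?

We have u[0] = 1,  u[1] = 14,  u[2] = 16,  u[3] = 8,  u[4] = 4,  u[5] = 2,  u[6] = 10,  u[7] = 14.
Since u[7] = u[1] = 14, the sequence is eventually periodic: after a pre-period of length 1 it cycles with period 6.
The value 8 first appears (with j ≥ 1) at u[3].

3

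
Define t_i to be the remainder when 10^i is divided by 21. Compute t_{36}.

Listing terms: t_0 = 1,  t_1 = 10,  t_2 = 16,  t_3 = 13,  t_4 = 4,  t_5 = 19,  t_6 = 1.
Since t_6 = t_0 = 1, the sequence is periodic with period 6.
(36 - 0) mod 6 = 0, so t_{36} = t_0 = 1.

1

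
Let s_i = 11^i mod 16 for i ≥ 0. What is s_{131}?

Computing terms: s_0 = 1, s_1 = 11, s_2 = 9, s_3 = 3, s_4 = 1.
The sequence repeats with period 4.
(131 - 0) mod 4 = 3, so s_{131} = s_3 = 3.

3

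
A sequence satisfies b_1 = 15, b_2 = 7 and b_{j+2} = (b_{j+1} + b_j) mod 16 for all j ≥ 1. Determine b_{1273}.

15

b_1 = 15,  b_2 = 7,  b_3 = 6,  b_4 = 13,  b_5 = 3,  b_6 = 0,  b_7 = 3,  b_8 = 3,  b_9 = 6,  b_{10} = 9,  b_{11} = 15,  b_{12} = 8,  b_{13} = 7,  b_{14} = 15,  b_{15} = 6,  b_{16} = 5,  b_{17} = 11,  b_{18} = 0,  b_{19} = 11,  b_{20} = 11,  b_{21} = 6,  b_{22} = 1,  b_{23} = 7,  b_{24} = 8,  b_{25} = 15,  b_{26} = 7.
The sequence repeats with period 24.
So b_{1273} = b_{1 + ((1273-1) mod 24)} = b_1 = 15.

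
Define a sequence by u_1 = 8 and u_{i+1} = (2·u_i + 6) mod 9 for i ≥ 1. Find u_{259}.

Computing terms: u_1 = 8,  u_2 = 4,  u_3 = 5,  u_4 = 7,  u_5 = 2,  u_6 = 1,  u_7 = 8.
The sequence repeats with period 6.
(259 - 1) mod 6 = 0, so u_{259} = u_1 = 8.

8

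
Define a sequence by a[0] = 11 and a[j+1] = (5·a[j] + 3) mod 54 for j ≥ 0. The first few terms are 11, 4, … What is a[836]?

5

a[0] = 11, a[1] = 4, a[2] = 23, a[3] = 10, a[4] = 53, a[5] = 52, a[6] = 47, a[7] = 22, a[8] = 5, a[9] = 28, a[10] = 35, a[11] = 16, a[12] = 29, a[13] = 40, a[14] = 41, a[15] = 46, a[16] = 17, a[17] = 34, a[18] = 11.
Since a[18] = a[0] = 11, the sequence is periodic with period 18.
(836 - 0) mod 18 = 8, so a[836] = a[8] = 5.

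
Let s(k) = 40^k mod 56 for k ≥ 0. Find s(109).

40

We have s(0) = 1; s(1) = 40; s(2) = 32; s(3) = 48; s(4) = 16; s(5) = 24; s(6) = 8; s(7) = 40.
Since s(7) = s(1) = 40, the sequence is eventually periodic: after a pre-period of length 1 it cycles with period 6.
For k ≥ 1, s(k) depends only on (k - 1) mod 6. (109 - 1) mod 6 = 0, so s(109) = s(1) = 40.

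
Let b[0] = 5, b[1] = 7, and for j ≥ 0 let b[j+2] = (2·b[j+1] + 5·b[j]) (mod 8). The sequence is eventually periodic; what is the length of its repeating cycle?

Computing terms: b[0] = 5, b[1] = 7, b[2] = 7, b[3] = 1, b[4] = 5, b[5] = 7.
Since (b[4], b[5]) = (b[0], b[1]) = (5, 7) (two consecutive terms determine the rest), the sequence is periodic with period 4.

4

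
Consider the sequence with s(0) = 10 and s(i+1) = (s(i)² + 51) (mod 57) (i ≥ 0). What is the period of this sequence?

We have s(0) = 10; s(1) = 37; s(2) = 52; s(3) = 19; s(4) = 13; s(5) = 49; s(6) = 1; s(7) = 52.
Since s(7) = s(2) = 52, the sequence is eventually periodic: after a pre-period of length 2 it cycles with period 5.

5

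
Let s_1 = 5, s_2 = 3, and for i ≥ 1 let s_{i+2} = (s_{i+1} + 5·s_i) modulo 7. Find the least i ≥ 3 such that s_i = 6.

s_1 = 5; s_2 = 3; s_3 = 0; s_4 = 1; s_5 = 1; s_6 = 6; s_7 = 4; s_8 = 6; s_9 = 5; s_{10} = 0; s_{11} = 4; s_{12} = 4; s_{13} = 3; s_{14} = 2; s_{15} = 3; s_{16} = 6; s_{17} = 0; s_{18} = 2; s_{19} = 2; s_{20} = 5; s_{21} = 1; s_{22} = 5; s_{23} = 3.
Since (s_{22}, s_{23}) = (s_1, s_2) = (5, 3) (two consecutive terms determine the rest), the sequence is periodic with period 21.
The value 6 first appears (with i ≥ 3) at s_6.

6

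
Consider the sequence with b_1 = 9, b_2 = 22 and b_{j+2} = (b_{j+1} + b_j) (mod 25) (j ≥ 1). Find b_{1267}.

21

We have b_1 = 9, b_2 = 22, b_3 = 6, b_4 = 3, b_5 = 9, b_6 = 12, b_7 = 21, b_8 = 8, b_9 = 4, b_{10} = 12, b_{11} = 16, b_{12} = 3, b_{13} = 19, b_{14} = 22, b_{15} = 16, b_{16} = 13, b_{17} = 4, b_{18} = 17, b_{19} = 21, b_{20} = 13, b_{21} = 9, b_{22} = 22.
Since (b_{21}, b_{22}) = (b_1, b_2) = (9, 22) (two consecutive terms determine the rest), the sequence is periodic with period 20.
(1267 - 1) mod 20 = 6, so b_{1267} = b_7 = 21.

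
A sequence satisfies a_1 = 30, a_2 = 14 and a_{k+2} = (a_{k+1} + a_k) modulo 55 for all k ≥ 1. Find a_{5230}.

6

Computing terms: a_1 = 30, a_2 = 14, a_3 = 44, a_4 = 3, a_5 = 47, a_6 = 50, a_7 = 42, a_8 = 37, a_9 = 24, a_{10} = 6, a_{11} = 30, a_{12} = 36, a_{13} = 11, a_{14} = 47, a_{15} = 3, a_{16} = 50, a_{17} = 53, a_{18} = 48, a_{19} = 46, a_{20} = 39, a_{21} = 30, a_{22} = 14.
The sequence repeats with period 20.
(5230 - 1) mod 20 = 9, so a_{5230} = a_{10} = 6.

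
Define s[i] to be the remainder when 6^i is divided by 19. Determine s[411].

Computing terms: s[1] = 6; s[2] = 17; s[3] = 7; s[4] = 4; s[5] = 5; s[6] = 11; s[7] = 9; s[8] = 16; s[9] = 1; s[10] = 6.
Since s[10] = s[1] = 6, the sequence is periodic with period 9.
(411 - 1) mod 9 = 5, so s[411] = s[6] = 11.

11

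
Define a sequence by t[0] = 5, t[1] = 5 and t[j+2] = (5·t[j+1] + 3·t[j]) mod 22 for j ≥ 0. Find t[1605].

We have t[0] = 5; t[1] = 5; t[2] = 18; t[3] = 17; t[4] = 7; t[5] = 20; t[6] = 11; t[7] = 5; t[8] = 14; t[9] = 19; t[10] = 5; t[11] = 16; t[12] = 7; t[13] = 17; t[14] = 18; t[15] = 9; t[16] = 11; t[17] = 16; t[18] = 3; t[19] = 19; t[20] = 16; t[21] = 5; t[22] = 7; t[23] = 6; t[24] = 7; t[25] = 9; t[26] = 0; t[27] = 5; t[28] = 3; t[29] = 8; t[30] = 5; t[31] = 5.
The sequence repeats with period 30.
(1605 - 0) mod 30 = 15, so t[1605] = t[15] = 9.

9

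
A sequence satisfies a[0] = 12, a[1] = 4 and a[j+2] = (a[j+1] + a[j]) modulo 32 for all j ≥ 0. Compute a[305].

a[0] = 12,  a[1] = 4,  a[2] = 16,  a[3] = 20,  a[4] = 4,  a[5] = 24,  a[6] = 28,  a[7] = 20,  a[8] = 16,  a[9] = 4,  a[10] = 20,  a[11] = 24,  a[12] = 12,  a[13] = 4.
Since (a[12], a[13]) = (a[0], a[1]) = (12, 4) (two consecutive terms determine the rest), the sequence is periodic with period 12.
So a[305] = a[0 + ((305-0) mod 12)] = a[5] = 24.

24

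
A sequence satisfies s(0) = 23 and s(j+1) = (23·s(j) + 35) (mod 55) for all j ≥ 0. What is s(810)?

We have s(0) = 23,  s(1) = 14,  s(2) = 27,  s(3) = 51,  s(4) = 53,  s(5) = 44,  s(6) = 2,  s(7) = 26,  s(8) = 28,  s(9) = 19,  s(10) = 32,  s(11) = 1,  s(12) = 3,  s(13) = 49,  s(14) = 7,  s(15) = 31,  s(16) = 33,  s(17) = 24,  s(18) = 37,  s(19) = 6,  s(20) = 8,  s(21) = 54,  s(22) = 12,  s(23) = 36,  s(24) = 38,  s(25) = 29,  s(26) = 42,  s(27) = 11,  s(28) = 13,  s(29) = 4,  s(30) = 17,  s(31) = 41,  s(32) = 43,  s(33) = 34,  s(34) = 47,  s(35) = 16,  s(36) = 18,  s(37) = 9,  s(38) = 22,  s(39) = 46,  s(40) = 48,  s(41) = 39,  s(42) = 52,  s(43) = 21,  s(44) = 23.
The sequence repeats with period 44.
So s(810) = s(0 + ((810-0) mod 44)) = s(18) = 37.

37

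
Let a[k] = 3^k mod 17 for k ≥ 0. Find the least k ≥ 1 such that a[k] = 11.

7

a[0] = 1,  a[1] = 3,  a[2] = 9,  a[3] = 10,  a[4] = 13,  a[5] = 5,  a[6] = 15,  a[7] = 11,  a[8] = 16,  a[9] = 14,  a[10] = 8,  a[11] = 7,  a[12] = 4,  a[13] = 12,  a[14] = 2,  a[15] = 6,  a[16] = 1.
Since a[16] = a[0] = 1, the sequence is periodic with period 16.
The value 11 first appears (with k ≥ 1) at a[7].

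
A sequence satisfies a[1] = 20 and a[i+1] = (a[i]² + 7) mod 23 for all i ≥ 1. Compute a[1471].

Listing terms: a[1] = 20,  a[2] = 16,  a[3] = 10,  a[4] = 15,  a[5] = 2,  a[6] = 11,  a[7] = 13,  a[8] = 15.
Since a[8] = a[4] = 15, the sequence is eventually periodic: after a pre-period of length 3 it cycles with period 4.
For i ≥ 4, a[i] depends only on (i - 4) mod 4. (1471 - 4) mod 4 = 3, so a[1471] = a[7] = 13.

13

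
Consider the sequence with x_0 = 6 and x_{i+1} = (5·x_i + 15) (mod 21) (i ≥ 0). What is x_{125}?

15

We have x_0 = 6, x_1 = 3, x_2 = 9, x_3 = 18, x_4 = 0, x_5 = 15, x_6 = 6.
The sequence repeats with period 6.
(125 - 0) mod 6 = 5, so x_{125} = x_5 = 15.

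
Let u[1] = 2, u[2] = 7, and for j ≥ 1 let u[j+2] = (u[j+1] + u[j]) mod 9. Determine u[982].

8

We have u[1] = 2,  u[2] = 7,  u[3] = 0,  u[4] = 7,  u[5] = 7,  u[6] = 5,  u[7] = 3,  u[8] = 8,  u[9] = 2,  u[10] = 1,  u[11] = 3,  u[12] = 4,  u[13] = 7,  u[14] = 2,  u[15] = 0,  u[16] = 2,  u[17] = 2,  u[18] = 4,  u[19] = 6,  u[20] = 1,  u[21] = 7,  u[22] = 8,  u[23] = 6,  u[24] = 5,  u[25] = 2,  u[26] = 7.
The sequence repeats with period 24.
(982 - 1) mod 24 = 21, so u[982] = u[22] = 8.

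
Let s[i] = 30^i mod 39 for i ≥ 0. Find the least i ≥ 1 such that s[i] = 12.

3

Computing terms: s[0] = 1, s[1] = 30, s[2] = 3, s[3] = 12, s[4] = 9, s[5] = 36, s[6] = 27, s[7] = 30.
Since s[7] = s[1] = 30, the sequence is eventually periodic: after a pre-period of length 1 it cycles with period 6.
The value 12 first appears (with i ≥ 1) at s[3].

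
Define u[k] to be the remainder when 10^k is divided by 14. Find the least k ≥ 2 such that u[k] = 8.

We have u[1] = 10, u[2] = 2, u[3] = 6, u[4] = 4, u[5] = 12, u[6] = 8, u[7] = 10.
The sequence repeats with period 6.
The value 8 first appears (with k ≥ 2) at u[6].

6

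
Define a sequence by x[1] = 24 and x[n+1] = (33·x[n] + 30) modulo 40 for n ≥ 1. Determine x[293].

We have x[1] = 24; x[2] = 22; x[3] = 36; x[4] = 18; x[5] = 24.
Since x[5] = x[1] = 24, the sequence is periodic with period 4.
(293 - 1) mod 4 = 0, so x[293] = x[1] = 24.

24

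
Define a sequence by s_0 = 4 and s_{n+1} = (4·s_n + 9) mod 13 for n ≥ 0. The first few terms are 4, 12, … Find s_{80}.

Computing terms: s_0 = 4; s_1 = 12; s_2 = 5; s_3 = 3; s_4 = 8; s_5 = 2; s_6 = 4.
Since s_6 = s_0 = 4, the sequence is periodic with period 6.
So s_{80} = s_{0 + ((80-0) mod 6)} = s_2 = 5.

5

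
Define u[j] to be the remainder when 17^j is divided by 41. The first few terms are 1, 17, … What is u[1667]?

u[0] = 1,  u[1] = 17,  u[2] = 2,  u[3] = 34,  u[4] = 4,  u[5] = 27,  u[6] = 8,  u[7] = 13,  u[8] = 16,  u[9] = 26,  u[10] = 32,  u[11] = 11,  u[12] = 23,  u[13] = 22,  u[14] = 5,  u[15] = 3,  u[16] = 10,  u[17] = 6,  u[18] = 20,  u[19] = 12,  u[20] = 40,  u[21] = 24,  u[22] = 39,  u[23] = 7,  u[24] = 37,  u[25] = 14,  u[26] = 33,  u[27] = 28,  u[28] = 25,  u[29] = 15,  u[30] = 9,  u[31] = 30,  u[32] = 18,  u[33] = 19,  u[34] = 36,  u[35] = 38,  u[36] = 31,  u[37] = 35,  u[38] = 21,  u[39] = 29,  u[40] = 1.
Since u[40] = u[0] = 1, the sequence is periodic with period 40.
So u[1667] = u[0 + ((1667-0) mod 40)] = u[27] = 28.

28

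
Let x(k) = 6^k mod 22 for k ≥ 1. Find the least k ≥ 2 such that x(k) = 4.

8

x(1) = 6, x(2) = 14, x(3) = 18, x(4) = 20, x(5) = 10, x(6) = 16, x(7) = 8, x(8) = 4, x(9) = 2, x(10) = 12, x(11) = 6.
The sequence repeats with period 10.
The value 4 first appears (with k ≥ 2) at x(8).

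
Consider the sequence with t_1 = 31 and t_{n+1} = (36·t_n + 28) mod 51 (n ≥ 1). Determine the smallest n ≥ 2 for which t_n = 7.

We have t_1 = 31,  t_2 = 22,  t_3 = 4,  t_4 = 19,  t_5 = 49,  t_6 = 7,  t_7 = 25,  t_8 = 10,  t_9 = 31.
Since t_9 = t_1 = 31, the sequence is periodic with period 8.
The value 7 first appears (with n ≥ 2) at t_6.

6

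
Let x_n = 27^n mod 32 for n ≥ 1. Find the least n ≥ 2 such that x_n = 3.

x_1 = 27, x_2 = 25, x_3 = 3, x_4 = 17, x_5 = 11, x_6 = 9, x_7 = 19, x_8 = 1, x_9 = 27.
Since x_9 = x_1 = 27, the sequence is periodic with period 8.
The value 3 first appears (with n ≥ 2) at x_3.

3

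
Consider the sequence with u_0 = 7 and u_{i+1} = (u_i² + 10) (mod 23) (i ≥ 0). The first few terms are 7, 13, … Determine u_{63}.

12

Listing terms: u_0 = 7, u_1 = 13, u_2 = 18, u_3 = 12, u_4 = 16, u_5 = 13.
Since u_5 = u_1 = 13, the sequence is eventually periodic: after a pre-period of length 1 it cycles with period 4.
For i ≥ 1, u_i depends only on (i - 1) mod 4. (63 - 1) mod 4 = 2, so u_{63} = u_3 = 12.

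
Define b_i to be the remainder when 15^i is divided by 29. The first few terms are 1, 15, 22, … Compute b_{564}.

b_0 = 1,  b_1 = 15,  b_2 = 22,  b_3 = 11,  b_4 = 20,  b_5 = 10,  b_6 = 5,  b_7 = 17,  b_8 = 23,  b_9 = 26,  b_{10} = 13,  b_{11} = 21,  b_{12} = 25,  b_{13} = 27,  b_{14} = 28,  b_{15} = 14,  b_{16} = 7,  b_{17} = 18,  b_{18} = 9,  b_{19} = 19,  b_{20} = 24,  b_{21} = 12,  b_{22} = 6,  b_{23} = 3,  b_{24} = 16,  b_{25} = 8,  b_{26} = 4,  b_{27} = 2,  b_{28} = 1.
Since b_{28} = b_0 = 1, the sequence is periodic with period 28.
(564 - 0) mod 28 = 4, so b_{564} = b_4 = 20.

20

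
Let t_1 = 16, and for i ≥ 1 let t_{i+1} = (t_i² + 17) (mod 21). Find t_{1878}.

t_1 = 16; t_2 = 0; t_3 = 17; t_4 = 12; t_5 = 14; t_6 = 3; t_7 = 5; t_8 = 0.
Since t_8 = t_2 = 0, the sequence is eventually periodic: after a pre-period of length 1 it cycles with period 6.
For i ≥ 2, t_i depends only on (i - 2) mod 6. (1878 - 2) mod 6 = 4, so t_{1878} = t_6 = 3.

3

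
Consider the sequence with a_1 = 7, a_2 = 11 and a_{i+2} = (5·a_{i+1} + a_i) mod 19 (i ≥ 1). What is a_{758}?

We have a_1 = 7; a_2 = 11; a_3 = 5; a_4 = 17; a_5 = 14; a_6 = 11; a_7 = 12; a_8 = 14; a_9 = 6; a_{10} = 6; a_{11} = 17; a_{12} = 15; a_{13} = 16; a_{14} = 0; a_{15} = 16; a_{16} = 4; a_{17} = 17; a_{18} = 13; a_{19} = 6; a_{20} = 5; a_{21} = 12; a_{22} = 8; a_{23} = 14; a_{24} = 2; a_{25} = 5; a_{26} = 8; a_{27} = 7; a_{28} = 5; a_{29} = 13; a_{30} = 13; a_{31} = 2; a_{32} = 4; a_{33} = 3; a_{34} = 0; a_{35} = 3; a_{36} = 15; a_{37} = 2; a_{38} = 6; a_{39} = 13; a_{40} = 14; a_{41} = 7; a_{42} = 11.
Since (a_{41}, a_{42}) = (a_1, a_2) = (7, 11) (two consecutive terms determine the rest), the sequence is periodic with period 40.
(758 - 1) mod 40 = 37, so a_{758} = a_{38} = 6.

6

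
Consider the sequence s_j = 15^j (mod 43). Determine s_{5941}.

We have s_1 = 15, s_2 = 10, s_3 = 21, s_4 = 14, s_5 = 38, s_6 = 11, s_7 = 36, s_8 = 24, s_9 = 16, s_{10} = 25, s_{11} = 31, s_{12} = 35, s_{13} = 9, s_{14} = 6, s_{15} = 4, s_{16} = 17, s_{17} = 40, s_{18} = 41, s_{19} = 13, s_{20} = 23, s_{21} = 1, s_{22} = 15.
Since s_{22} = s_1 = 15, the sequence is periodic with period 21.
So s_{5941} = s_{1 + ((5941-1) mod 21)} = s_{19} = 13.

13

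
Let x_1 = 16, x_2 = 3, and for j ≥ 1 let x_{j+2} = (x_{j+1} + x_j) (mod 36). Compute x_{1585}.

Computing terms: x_1 = 16,  x_2 = 3,  x_3 = 19,  x_4 = 22,  x_5 = 5,  x_6 = 27,  x_7 = 32,  x_8 = 23,  x_9 = 19,  x_{10} = 6,  x_{11} = 25,  x_{12} = 31,  x_{13} = 20,  x_{14} = 15,  x_{15} = 35,  x_{16} = 14,  x_{17} = 13,  x_{18} = 27,  x_{19} = 4,  x_{20} = 31,  x_{21} = 35,  x_{22} = 30,  x_{23} = 29,  x_{24} = 23,  x_{25} = 16,  x_{26} = 3.
Since (x_{25}, x_{26}) = (x_1, x_2) = (16, 3) (two consecutive terms determine the rest), the sequence is periodic with period 24.
(1585 - 1) mod 24 = 0, so x_{1585} = x_1 = 16.

16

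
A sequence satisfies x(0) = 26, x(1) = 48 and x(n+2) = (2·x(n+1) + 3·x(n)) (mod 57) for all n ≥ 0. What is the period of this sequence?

x(0) = 26, x(1) = 48, x(2) = 3, x(3) = 36, x(4) = 24, x(5) = 42, x(6) = 42, x(7) = 39, x(8) = 33, x(9) = 12, x(10) = 9, x(11) = 54, x(12) = 21, x(13) = 33, x(14) = 15, x(15) = 15, x(16) = 18, x(17) = 24, x(18) = 45, x(19) = 48, x(20) = 3.
Since (x(19), x(20)) = (x(1), x(2)) = (48, 3) (two consecutive terms determine the rest), the sequence is eventually periodic: after a pre-period of length 1 it cycles with period 18.

18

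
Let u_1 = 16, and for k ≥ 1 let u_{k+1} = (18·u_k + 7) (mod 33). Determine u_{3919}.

25

u_1 = 16,  u_2 = 31,  u_3 = 4,  u_4 = 13,  u_5 = 10,  u_6 = 22,  u_7 = 7,  u_8 = 1,  u_9 = 25,  u_{10} = 28,  u_{11} = 16.
The sequence repeats with period 10.
So u_{3919} = u_{1 + ((3919-1) mod 10)} = u_9 = 25.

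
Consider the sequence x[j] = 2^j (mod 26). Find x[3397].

2

Listing terms: x[1] = 2,  x[2] = 4,  x[3] = 8,  x[4] = 16,  x[5] = 6,  x[6] = 12,  x[7] = 24,  x[8] = 22,  x[9] = 18,  x[10] = 10,  x[11] = 20,  x[12] = 14,  x[13] = 2.
Since x[13] = x[1] = 2, the sequence is periodic with period 12.
So x[3397] = x[1 + ((3397-1) mod 12)] = x[1] = 2.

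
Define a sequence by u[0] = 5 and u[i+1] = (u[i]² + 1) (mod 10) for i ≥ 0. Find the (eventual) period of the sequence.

6

u[0] = 5; u[1] = 6; u[2] = 7; u[3] = 0; u[4] = 1; u[5] = 2; u[6] = 5.
The sequence repeats with period 6.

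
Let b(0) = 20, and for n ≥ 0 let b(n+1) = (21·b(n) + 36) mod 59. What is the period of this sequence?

Computing terms: b(0) = 20; b(1) = 43; b(2) = 54; b(3) = 49; b(4) = 3; b(5) = 40; b(6) = 50; b(7) = 24; b(8) = 9; b(9) = 48; b(10) = 41; b(11) = 12; b(12) = 52; b(13) = 7; b(14) = 6; b(15) = 44; b(16) = 16; b(17) = 18; b(18) = 1; b(19) = 57; b(20) = 53; b(21) = 28; b(22) = 34; b(23) = 42; b(24) = 33; b(25) = 21; b(26) = 5; b(27) = 23; b(28) = 47; b(29) = 20.
The sequence repeats with period 29.

29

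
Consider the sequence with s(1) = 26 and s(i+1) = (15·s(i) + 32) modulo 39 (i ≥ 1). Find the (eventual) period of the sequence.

12

Listing terms: s(1) = 26,  s(2) = 32,  s(3) = 5,  s(4) = 29,  s(5) = 38,  s(6) = 17,  s(7) = 14,  s(8) = 8,  s(9) = 35,  s(10) = 11,  s(11) = 2,  s(12) = 23,  s(13) = 26.
Since s(13) = s(1) = 26, the sequence is periodic with period 12.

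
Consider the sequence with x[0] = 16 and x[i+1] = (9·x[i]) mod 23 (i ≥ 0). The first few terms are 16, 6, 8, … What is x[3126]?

8

x[0] = 16; x[1] = 6; x[2] = 8; x[3] = 3; x[4] = 4; x[5] = 13; x[6] = 2; x[7] = 18; x[8] = 1; x[9] = 9; x[10] = 12; x[11] = 16.
The sequence repeats with period 11.
(3126 - 0) mod 11 = 2, so x[3126] = x[2] = 8.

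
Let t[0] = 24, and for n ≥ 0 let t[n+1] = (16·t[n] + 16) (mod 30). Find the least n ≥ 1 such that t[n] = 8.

t[0] = 24,  t[1] = 10,  t[2] = 26,  t[3] = 12,  t[4] = 28,  t[5] = 14,  t[6] = 0,  t[7] = 16,  t[8] = 2,  t[9] = 18,  t[10] = 4,  t[11] = 20,  t[12] = 6,  t[13] = 22,  t[14] = 8,  t[15] = 24.
Since t[15] = t[0] = 24, the sequence is periodic with period 15.
The value 8 first appears (with n ≥ 1) at t[14].

14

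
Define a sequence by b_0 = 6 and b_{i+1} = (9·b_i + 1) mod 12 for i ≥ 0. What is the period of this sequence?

4

Listing terms: b_0 = 6, b_1 = 7, b_2 = 4, b_3 = 1, b_4 = 10, b_5 = 7.
Since b_5 = b_1 = 7, the sequence is eventually periodic: after a pre-period of length 1 it cycles with period 4.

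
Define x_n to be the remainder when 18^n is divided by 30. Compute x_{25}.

18

x_1 = 18, x_2 = 24, x_3 = 12, x_4 = 6, x_5 = 18.
The sequence repeats with period 4.
(25 - 1) mod 4 = 0, so x_{25} = x_1 = 18.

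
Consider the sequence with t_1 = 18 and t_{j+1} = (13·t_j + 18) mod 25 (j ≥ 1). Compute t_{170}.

t_1 = 18,  t_2 = 2,  t_3 = 19,  t_4 = 15,  t_5 = 13,  t_6 = 12,  t_7 = 24,  t_8 = 5,  t_9 = 8,  t_{10} = 22,  t_{11} = 4,  t_{12} = 20,  t_{13} = 3,  t_{14} = 7,  t_{15} = 9,  t_{16} = 10,  t_{17} = 23,  t_{18} = 17,  t_{19} = 14,  t_{20} = 0,  t_{21} = 18.
Since t_{21} = t_1 = 18, the sequence is periodic with period 20.
(170 - 1) mod 20 = 9, so t_{170} = t_{10} = 22.

22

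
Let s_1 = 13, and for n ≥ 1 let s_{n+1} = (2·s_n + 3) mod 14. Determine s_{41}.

1

Computing terms: s_1 = 13; s_2 = 1; s_3 = 5; s_4 = 13.
The sequence repeats with period 3.
(41 - 1) mod 3 = 1, so s_{41} = s_2 = 1.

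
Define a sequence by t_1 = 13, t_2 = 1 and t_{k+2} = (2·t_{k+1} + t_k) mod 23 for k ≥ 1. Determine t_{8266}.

17

We have t_1 = 13, t_2 = 1, t_3 = 15, t_4 = 8, t_5 = 8, t_6 = 1, t_7 = 10, t_8 = 21, t_9 = 6, t_{10} = 10, t_{11} = 3, t_{12} = 16, t_{13} = 12, t_{14} = 17, t_{15} = 0, t_{16} = 17, t_{17} = 11, t_{18} = 16, t_{19} = 20, t_{20} = 10, t_{21} = 17, t_{22} = 21, t_{23} = 13, t_{24} = 1.
The sequence repeats with period 22.
(8266 - 1) mod 22 = 15, so t_{8266} = t_{16} = 17.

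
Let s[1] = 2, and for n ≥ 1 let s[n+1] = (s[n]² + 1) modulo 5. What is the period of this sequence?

3

Listing terms: s[1] = 2,  s[2] = 0,  s[3] = 1,  s[4] = 2.
Since s[4] = s[1] = 2, the sequence is periodic with period 3.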